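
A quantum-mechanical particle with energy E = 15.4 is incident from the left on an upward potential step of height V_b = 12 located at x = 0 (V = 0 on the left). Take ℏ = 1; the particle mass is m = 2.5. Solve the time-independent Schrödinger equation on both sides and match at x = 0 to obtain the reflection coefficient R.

R = 0.130

On each side the TISE gives plane waves with k = √(2m(E − V))/ℏ: k₁ = √(2·2.5·15.4) = 8.775, k₂ = √(2·2.5·3.4) = 4.123.
Continuity of ψ and ψ′ at the step yields the reflection amplitude r = (k₁ − k₂)/(k₁ + k₂) = 0.3607; thus R = |r|² = 0.1301, T = 0.8699.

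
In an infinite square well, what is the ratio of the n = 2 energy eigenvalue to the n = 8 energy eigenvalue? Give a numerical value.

0.0625

E_n = n²π²ℏ²/(2mL²) so the ratio is n₂²/n₁² = 4/64 = 0.0625.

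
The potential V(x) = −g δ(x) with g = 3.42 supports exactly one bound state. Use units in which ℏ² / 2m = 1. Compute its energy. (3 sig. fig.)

For x ≠ 0 the bound state is ψ ∝ e^{−κ|x|}; integrating the TISE across the delta gives the cusp condition 2κ = 2mg/ℏ², so κ = 1.710.
Then E = −ℏ²κ²/(2m) = −mg²/(2ℏ²) = -2.924.

E = -2.92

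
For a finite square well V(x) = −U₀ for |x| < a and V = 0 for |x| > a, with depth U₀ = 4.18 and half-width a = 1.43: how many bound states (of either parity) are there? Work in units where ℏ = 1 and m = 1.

The dimensionless depth is z₀ = a√(2mU₀)/ℏ = 1.43 × √(8.360) = 4.135.
The even/odd transcendental equations gain one root per π/2 in z₀, giving N = 1 + ⌊2z₀/π⌋ = 1 + ⌊2.632⌋ = 3.

N = 3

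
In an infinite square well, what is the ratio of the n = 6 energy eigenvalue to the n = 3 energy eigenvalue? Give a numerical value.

4

E_n = n²π²ℏ²/(2mL²) so the ratio is n₂²/n₁² = 36/9 = 4.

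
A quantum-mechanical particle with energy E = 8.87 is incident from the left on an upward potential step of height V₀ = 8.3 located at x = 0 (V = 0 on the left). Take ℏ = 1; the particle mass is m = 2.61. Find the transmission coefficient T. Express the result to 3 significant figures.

T = 0.645

On each side the TISE gives plane waves with k = √(2m(E − V))/ℏ: k₁ = √(2·2.61·8.87) = 6.805, k₂ = √(2·2.61·0.57) = 1.725.
Matching ψ and ψ′ at x = 0 gives r = (k₁ − k₂)/(k₁ + k₂), so R = r² = 0.3547 and T = 1 − R = 0.6453.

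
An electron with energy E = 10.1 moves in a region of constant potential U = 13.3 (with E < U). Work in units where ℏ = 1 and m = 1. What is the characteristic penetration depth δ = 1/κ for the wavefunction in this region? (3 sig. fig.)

Since E < U the TISE in this region is ψ'' = κ²ψ with κ = √(2m(U − E))/ℏ.
κ = √(2 × 1 × 3.2) = 2.530. The penetration depth is δ = 1/κ = 0.395.

δ = 0.395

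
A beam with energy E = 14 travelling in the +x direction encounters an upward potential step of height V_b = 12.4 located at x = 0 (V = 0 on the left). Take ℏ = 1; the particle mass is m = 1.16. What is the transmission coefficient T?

T = 0.755

On each side the TISE gives plane waves with k = √(2m(E − V))/ℏ: k₁ = √(2·1.16·14) = 5.699, k₂ = √(2·1.16·1.6) = 1.927.
Matching ψ and ψ′ at x = 0 gives r = (k₁ − k₂)/(k₁ + k₂), so R = r² = 0.2447 and T = 1 − R = 0.7553.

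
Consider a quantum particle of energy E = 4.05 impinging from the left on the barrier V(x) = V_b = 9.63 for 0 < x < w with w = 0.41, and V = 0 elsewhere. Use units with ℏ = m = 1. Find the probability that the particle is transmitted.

T = 0.224

Since E < V_b the interior solution is evanescent with decay constant κ = √(2m(V_b − E))/ℏ = 3.341.
κw = 1.370, sinh(κw) = 1.840.
Matching ψ, ψ′ at both faces gives T = [1 + V_b² sinh²(κw) / (4E(V_b − E))]⁻¹ = 1/4.473 = 0.224.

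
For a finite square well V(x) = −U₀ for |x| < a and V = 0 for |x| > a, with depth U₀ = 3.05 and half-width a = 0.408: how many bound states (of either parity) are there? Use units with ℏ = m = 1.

N = 1

Define the well-strength parameter z₀ = (a/ℏ)√(2mU₀) = 0.408 × √(2·1·3.05) = 1.008.
The even/odd transcendental equations gain one root per π/2 in z₀, giving N = 1 + ⌊2z₀/π⌋ = 1 + ⌊0.6415⌋ = 1.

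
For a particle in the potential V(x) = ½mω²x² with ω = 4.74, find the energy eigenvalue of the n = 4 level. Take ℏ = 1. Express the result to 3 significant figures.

E = 21.3

The oscillator eigenvalues are E_n = ℏω(n + ½), so E_4 = 4.74 × 4.5 = 21.33.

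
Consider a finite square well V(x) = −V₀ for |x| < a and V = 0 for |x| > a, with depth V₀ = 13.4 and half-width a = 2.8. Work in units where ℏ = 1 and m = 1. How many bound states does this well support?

The dimensionless depth is z₀ = a√(2mV₀)/ℏ = 2.8 × √(26.80) = 14.50.
The even/odd transcendental equations gain one root per π/2 in z₀, giving N = 1 + ⌊2z₀/π⌋ = 1 + ⌊9.228⌋ = 10.

N = 10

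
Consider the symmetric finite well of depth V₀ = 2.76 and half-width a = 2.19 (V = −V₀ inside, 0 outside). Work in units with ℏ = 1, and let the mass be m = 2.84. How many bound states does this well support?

The dimensionless depth is z₀ = a√(2mV₀)/ℏ = 2.19 × √(15.68) = 8.671.
A new bound state (alternating even/odd) appears each time z₀ passes a multiple of π/2, so N = ⌊2z₀/π⌋ + 1 = ⌊5.520⌋ + 1 = 6.

N = 6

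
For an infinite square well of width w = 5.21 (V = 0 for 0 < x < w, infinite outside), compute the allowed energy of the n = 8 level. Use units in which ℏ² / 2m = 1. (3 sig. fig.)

The infinite-well eigenfunctions ψ_n = √(2/w) sin(nπx/w) vanish at both walls, giving E_n = n²π²ℏ²/(2mw²).
E_8 = 8² × π² / (2 × 0.5 × 5.21²) = 23.27.

E = 23.3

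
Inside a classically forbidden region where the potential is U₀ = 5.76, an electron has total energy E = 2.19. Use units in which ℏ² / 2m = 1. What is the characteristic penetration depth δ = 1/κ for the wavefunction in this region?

δ = 0.529

Since E < U₀ the TISE in this region is ψ'' = κ²ψ with κ = √(2m(U₀ − E))/ℏ.
κ = √(2 × 0.5 × 3.57) = 1.889. The penetration depth is δ = 1/κ = 0.529.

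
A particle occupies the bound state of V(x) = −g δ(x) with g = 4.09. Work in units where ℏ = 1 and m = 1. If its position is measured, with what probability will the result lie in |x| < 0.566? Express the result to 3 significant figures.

The normalised bound state is ψ = √κ e^{−κ|x|} with κ = mg/ℏ² = 4.090.
P(|x| < d) = ∫_{−d}^{d} κ e^{−2κ|x|} dx = 1 − e^{−2κd} = 1 − e^{−4.630} = 0.9902.

P = 0.990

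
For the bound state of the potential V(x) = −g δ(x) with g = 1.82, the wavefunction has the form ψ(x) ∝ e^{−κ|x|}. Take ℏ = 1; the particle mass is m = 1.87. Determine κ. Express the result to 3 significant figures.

Integrating the TISE across x = 0 gives the cusp condition ψ'(0⁺) − ψ'(0⁻) = −(2mg/ℏ²)ψ(0).
With ψ ∝ e^{−κ|x|} this yields −2κ = −2mg/ℏ², so κ = mg/ℏ² = 3.403.

κ = 3.40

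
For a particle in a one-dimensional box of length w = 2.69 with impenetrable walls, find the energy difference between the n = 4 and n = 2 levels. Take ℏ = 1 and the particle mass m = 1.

ΔE = 8.18

E_n = n²π²ℏ²/(2mw²), so ΔE = (4² − 2²) π²ℏ²/(2mw²).
ΔE = 12 × π² / (2 × 1 × 2.69²) = 8.184.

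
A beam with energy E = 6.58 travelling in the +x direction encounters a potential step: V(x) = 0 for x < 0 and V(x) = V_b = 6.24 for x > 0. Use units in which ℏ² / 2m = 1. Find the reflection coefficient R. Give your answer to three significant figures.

On each side the TISE gives plane waves with k = √(2m(E − V))/ℏ: k₁ = √(2·½·6.58) = 2.565, k₂ = √(2·½·0.34) = 0.5831.
Continuity of ψ and ψ′ at the step yields the reflection amplitude r = (k₁ − k₂)/(k₁ + k₂) = 0.6296; thus R = |r|² = 0.3964, T = 0.6036.

R = 0.396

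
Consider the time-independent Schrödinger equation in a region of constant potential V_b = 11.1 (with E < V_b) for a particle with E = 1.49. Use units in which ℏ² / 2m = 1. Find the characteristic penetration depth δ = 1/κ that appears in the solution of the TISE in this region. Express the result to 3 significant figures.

Since E < V_b the TISE in this region is ψ'' = κ²ψ with κ = √(2m(V_b − E))/ℏ.
κ = √(2 × 0.5 × 9.61) = 3.100. The penetration depth is δ = 1/κ = 0.323.

δ = 0.323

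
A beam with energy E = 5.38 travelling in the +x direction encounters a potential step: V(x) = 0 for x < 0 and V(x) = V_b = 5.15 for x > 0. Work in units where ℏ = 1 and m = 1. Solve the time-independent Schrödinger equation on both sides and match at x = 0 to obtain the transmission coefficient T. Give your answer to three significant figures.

On each side the TISE gives plane waves with k = √(2m(E − V))/ℏ: k₁ = √(2·1·5.38) = 3.280, k₂ = √(2·1·0.23) = 0.6782.
Continuity of ψ and ψ′ at the step yields the reflection amplitude r = (k₁ − k₂)/(k₁ + k₂) = 0.6573; thus R = |r|² = 0.4321, T = 0.5679.

T = 0.568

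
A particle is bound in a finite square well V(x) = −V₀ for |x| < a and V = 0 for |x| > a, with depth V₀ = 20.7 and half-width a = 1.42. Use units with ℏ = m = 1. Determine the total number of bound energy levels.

The dimensionless depth is z₀ = a√(2mV₀)/ℏ = 1.42 × √(41.40) = 9.137.
A new bound state (alternating even/odd) appears each time z₀ passes a multiple of π/2, so N = ⌊2z₀/π⌋ + 1 = ⌊5.817⌋ + 1 = 6.

N = 6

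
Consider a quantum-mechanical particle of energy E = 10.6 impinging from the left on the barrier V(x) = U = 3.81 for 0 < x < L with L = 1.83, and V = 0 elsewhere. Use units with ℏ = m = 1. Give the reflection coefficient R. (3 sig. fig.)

E > U: inside the barrier k₂ = √(2m(E − U))/ℏ = 3.685, k₂L = 6.744.
Matching at both interfaces gives T⁻¹ = 1 + U² sin²(k₂L) / [4E(E − U)] = 1.010, hence T = 0.990.
R = 1 − T = 0.00986.

R = 0.00986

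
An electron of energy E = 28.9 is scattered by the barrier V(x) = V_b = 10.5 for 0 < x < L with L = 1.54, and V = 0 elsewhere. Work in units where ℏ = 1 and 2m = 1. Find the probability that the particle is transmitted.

E > V_b: inside the barrier k₂ = √(2m(E − V_b))/ℏ = 4.290, k₂L = 6.606.
T = [1 + V_b² sin²(k₂L) / (4E(E − V_b))]⁻¹ = 1/1.005 = 0.995.

T = 0.995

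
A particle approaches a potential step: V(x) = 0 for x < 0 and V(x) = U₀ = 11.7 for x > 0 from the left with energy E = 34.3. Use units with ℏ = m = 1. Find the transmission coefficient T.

The wavenumbers are k₁ = √(2mE)/ℏ = 8.283 on the left and k₂ = √(2m(E − U₀))/ℏ = 6.723 on the right.
Continuity of ψ and ψ′ at the step yields the reflection amplitude r = (k₁ − k₂)/(k₁ + k₂) = 0.1039; thus R = |r|² = 0.01080, T = 0.9892.

T = 0.989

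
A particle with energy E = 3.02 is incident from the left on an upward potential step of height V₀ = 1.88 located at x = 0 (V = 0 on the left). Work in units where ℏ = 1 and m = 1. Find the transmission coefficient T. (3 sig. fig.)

The wavenumbers are k₁ = √(2mE)/ℏ = 2.458 on the left and k₂ = √(2m(E − V₀))/ℏ = 1.510 on the right.
Continuity of ψ and ψ′ at the step yields the reflection amplitude r = (k₁ − k₂)/(k₁ + k₂) = 0.2389; thus R = |r|² = 0.05705, T = 0.9429.

T = 0.943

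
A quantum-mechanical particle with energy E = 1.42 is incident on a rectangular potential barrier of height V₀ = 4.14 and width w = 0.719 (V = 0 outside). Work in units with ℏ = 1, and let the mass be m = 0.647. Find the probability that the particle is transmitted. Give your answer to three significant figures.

Since E < V₀ the interior solution is evanescent with decay constant κ = √(2m(V₀ − E))/ℏ = 1.876.
κw = 1.349, sinh(κw) = 1.797.
Matching ψ, ψ′ at both faces gives T = [1 + V₀² sinh²(κw) / (4E(V₀ − E))]⁻¹ = 1/4.582 = 0.218.

T = 0.218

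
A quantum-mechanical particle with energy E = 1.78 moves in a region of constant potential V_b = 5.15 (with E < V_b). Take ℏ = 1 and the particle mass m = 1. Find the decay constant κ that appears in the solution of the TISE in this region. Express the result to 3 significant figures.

κ = 2.60

Since E < V_b the TISE in this region is ψ'' = κ²ψ with κ = √(2m(V_b − E))/ℏ.
κ = √(2 × 1 × 3.37) = 2.596.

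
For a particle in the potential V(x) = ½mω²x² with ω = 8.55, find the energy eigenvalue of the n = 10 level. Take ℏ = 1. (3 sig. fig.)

E = 89.8

Using E_n = (n + ½)ℏω: E_10 = 10.5 × 8.55 = 89.78.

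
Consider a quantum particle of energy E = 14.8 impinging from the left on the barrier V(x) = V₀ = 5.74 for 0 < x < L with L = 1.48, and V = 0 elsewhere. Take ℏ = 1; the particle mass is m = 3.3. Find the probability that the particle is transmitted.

E > V₀: inside the barrier k₂ = √(2m(E − V₀))/ℏ = 7.733, k₂L = 11.44.
T = [1 + V₀² sin²(k₂L) / (4E(E − V₀))]⁻¹ = 1/1.050 = 0.953.

T = 0.953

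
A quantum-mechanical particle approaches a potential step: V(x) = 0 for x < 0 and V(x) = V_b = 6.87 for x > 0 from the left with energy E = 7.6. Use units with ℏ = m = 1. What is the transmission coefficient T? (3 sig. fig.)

On each side the TISE gives plane waves with k = √(2m(E − V))/ℏ: k₁ = √(2·1·7.6) = 3.899, k₂ = √(2·1·0.73) = 1.208.
Matching ψ and ψ′ at x = 0 gives r = (k₁ − k₂)/(k₁ + k₂), so R = r² = 0.2775 and T = 1 − R = 0.7225.

T = 0.722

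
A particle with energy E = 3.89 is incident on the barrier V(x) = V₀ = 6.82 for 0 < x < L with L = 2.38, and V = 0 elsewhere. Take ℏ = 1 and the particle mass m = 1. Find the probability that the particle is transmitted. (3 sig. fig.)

T = 0.0000388

Since E < V₀ the interior solution is evanescent with decay constant κ = √(2m(V₀ − E))/ℏ = 2.421.
κL = 5.761, sinh(κL) = 158.9.
The exact tunnelling result is T⁻¹ = 1 + V₀² sinh²(κL) / [4E(V₀ − E)] = 25760, so T = 0.0000388.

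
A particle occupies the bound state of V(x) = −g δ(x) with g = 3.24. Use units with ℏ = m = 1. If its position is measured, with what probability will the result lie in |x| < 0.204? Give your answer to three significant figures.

The normalised bound state is ψ = √κ e^{−κ|x|} with κ = mg/ℏ² = 3.240.
P(|x| < d) = ∫_{−d}^{d} κ e^{−2κ|x|} dx = 1 − e^{−2κd} = 1 − e^{−1.322} = 0.7334.

P = 0.733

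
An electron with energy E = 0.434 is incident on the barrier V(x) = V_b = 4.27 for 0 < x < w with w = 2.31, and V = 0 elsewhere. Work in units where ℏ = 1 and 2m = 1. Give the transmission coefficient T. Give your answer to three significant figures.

Since E < V_b the interior solution is evanescent with decay constant κ = √(2m(V_b − E))/ℏ = 1.959.
κw = 4.524, sinh(κw) = 46.11.
The exact tunnelling result is T⁻¹ = 1 + V_b² sinh²(κw) / [4E(V_b − E)] = 5822, so T = 0.000172.

T = 0.000172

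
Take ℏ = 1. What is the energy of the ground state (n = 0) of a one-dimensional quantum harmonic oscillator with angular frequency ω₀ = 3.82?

The oscillator eigenvalues are E_n = ℏω₀(n + ½), so E_0 = 3.82 × 0.5 = 1.910.

E = 1.91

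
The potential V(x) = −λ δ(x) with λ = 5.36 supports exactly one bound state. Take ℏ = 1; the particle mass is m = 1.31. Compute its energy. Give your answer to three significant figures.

E = -18.8

The bound state is ψ(x) = √κ e^{−κ|x|}. The derivative jump ψ'(0⁺) − ψ'(0⁻) = −(2mλ/ℏ²)ψ(0) fixes κ = mλ/ℏ² = 7.022.
Then E = −ℏ²κ²/(2m) = −mλ²/(2ℏ²) = -18.82.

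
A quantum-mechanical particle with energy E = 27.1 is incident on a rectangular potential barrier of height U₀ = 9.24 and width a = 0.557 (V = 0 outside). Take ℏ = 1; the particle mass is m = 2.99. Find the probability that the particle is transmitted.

T = 0.989

Above the barrier the interior wavenumber is k₂ = √(2m(E − U₀))/ℏ = 10.33, giving phase k₂a = 5.756.
Matching at both interfaces gives T⁻¹ = 1 + U₀² sin²(k₂a) / [4E(E − U₀)] = 1.011, hence T = 0.989.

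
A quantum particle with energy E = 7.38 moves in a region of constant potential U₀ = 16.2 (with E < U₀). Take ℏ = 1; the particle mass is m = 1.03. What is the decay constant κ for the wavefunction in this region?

Since E < U₀ the TISE in this region is ψ'' = κ²ψ with κ = √(2m(U₀ − E))/ℏ.
κ = √(2 × 1.03 × 8.82) = 4.263.

κ = 4.26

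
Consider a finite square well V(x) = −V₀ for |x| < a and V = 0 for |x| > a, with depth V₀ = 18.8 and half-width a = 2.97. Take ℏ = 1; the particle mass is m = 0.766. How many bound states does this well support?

Define the well-strength parameter z₀ = (a/ℏ)√(2mV₀) = 2.97 × √(2·0.766·18.8) = 15.94.
A new bound state (alternating even/odd) appears each time z₀ passes a multiple of π/2, so N = ⌊2z₀/π⌋ + 1 = ⌊10.15⌋ + 1 = 11.

N = 11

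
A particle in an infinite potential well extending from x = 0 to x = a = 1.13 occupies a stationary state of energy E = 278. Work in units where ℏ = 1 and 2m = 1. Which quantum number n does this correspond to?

n = 6

For an infinite well E_n = n²π²ℏ²/(2ma²), so n = (a/πℏ)√(2mE).
n = (1.13/π) × √(2 × 0.5 × 278) = 5.997 → n = 6.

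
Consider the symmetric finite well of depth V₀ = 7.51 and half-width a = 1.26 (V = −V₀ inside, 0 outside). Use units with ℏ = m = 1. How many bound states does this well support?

Define the well-strength parameter z₀ = (a/ℏ)√(2mV₀) = 1.26 × √(2·1·7.51) = 4.883.
The even/odd transcendental equations gain one root per π/2 in z₀, giving N = 1 + ⌊2z₀/π⌋ = 1 + ⌊3.109⌋ = 4.

N = 4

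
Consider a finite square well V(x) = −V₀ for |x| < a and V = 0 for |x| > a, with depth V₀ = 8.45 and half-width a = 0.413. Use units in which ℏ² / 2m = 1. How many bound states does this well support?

Define the well-strength parameter z₀ = (a/ℏ)√(2mV₀) = 0.413 × √(2·0.5·8.45) = 1.201.
A new bound state (alternating even/odd) appears each time z₀ passes a multiple of π/2, so N = ⌊2z₀/π⌋ + 1 = ⌊0.7643⌋ + 1 = 1.

N = 1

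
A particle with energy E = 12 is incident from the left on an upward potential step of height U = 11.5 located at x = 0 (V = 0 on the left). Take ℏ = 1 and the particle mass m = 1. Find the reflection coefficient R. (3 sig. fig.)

R = 0.437

The wavenumbers are k₁ = √(2mE)/ℏ = 4.899 on the left and k₂ = √(2m(E − U))/ℏ = 1.000 on the right.
Matching ψ and ψ′ at x = 0 gives r = (k₁ − k₂)/(k₁ + k₂), so R = r² = 0.4369 and T = 1 − R = 0.5631.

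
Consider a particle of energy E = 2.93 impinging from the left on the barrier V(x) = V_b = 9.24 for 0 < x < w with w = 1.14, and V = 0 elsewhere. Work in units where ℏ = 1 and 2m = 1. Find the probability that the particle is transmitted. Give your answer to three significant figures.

Since E < V_b the interior solution is evanescent with decay constant κ = √(2m(V_b − E))/ℏ = 2.512.
κw = 2.864, sinh(κw) = 8.734.
The exact tunnelling result is T⁻¹ = 1 + V_b² sinh²(κw) / [4E(V_b − E)] = 89.07, so T = 0.0112.

T = 0.0112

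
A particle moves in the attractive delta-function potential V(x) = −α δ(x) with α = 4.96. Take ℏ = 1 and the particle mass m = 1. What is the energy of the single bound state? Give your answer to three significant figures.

The bound state is ψ(x) = √κ e^{−κ|x|}. The derivative jump ψ'(0⁺) − ψ'(0⁻) = −(2mα/ℏ²)ψ(0) fixes κ = mα/ℏ² = 4.960.
Then E = −ℏ²κ²/(2m) = −mα²/(2ℏ²) = -12.30.

E = -12.3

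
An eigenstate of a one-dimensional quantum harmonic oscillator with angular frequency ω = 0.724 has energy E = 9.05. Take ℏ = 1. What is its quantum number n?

n = 12

Invert E_n = (n + ½)ℏω: n = E/ℏω − ½ = 12.000, so n = 12.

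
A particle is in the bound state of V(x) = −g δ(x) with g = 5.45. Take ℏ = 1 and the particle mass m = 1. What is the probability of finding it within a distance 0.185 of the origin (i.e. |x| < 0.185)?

The normalised bound state is ψ = √κ e^{−κ|x|} with κ = mg/ℏ² = 5.450.
P(|x| < d) = ∫_{−d}^{d} κ e^{−2κ|x|} dx = 1 − e^{−2κd} = 1 − e^{−2.017} = 0.8669.

P = 0.867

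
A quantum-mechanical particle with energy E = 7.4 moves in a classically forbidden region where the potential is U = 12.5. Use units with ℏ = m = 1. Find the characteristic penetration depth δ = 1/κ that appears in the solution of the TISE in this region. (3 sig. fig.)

δ = 0.313

Since E < U the TISE in this region is ψ'' = κ²ψ with κ = √(2m(U − E))/ℏ.
κ = √(2 × 1 × 5.1) = 3.194. The penetration depth is δ = 1/κ = 0.313.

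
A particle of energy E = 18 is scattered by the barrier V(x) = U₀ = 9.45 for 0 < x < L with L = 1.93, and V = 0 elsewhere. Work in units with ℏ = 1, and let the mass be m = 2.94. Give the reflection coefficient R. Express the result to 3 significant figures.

Above the barrier the interior wavenumber is k₂ = √(2m(E − U₀))/ℏ = 7.090, giving phase k₂L = 13.68.
Matching at both interfaces gives T⁻¹ = 1 + U₀² sin²(k₂L) / [4E(E − U₀)] = 1.117, hence T = 0.895.
R = 1 − T = 0.105.

R = 0.105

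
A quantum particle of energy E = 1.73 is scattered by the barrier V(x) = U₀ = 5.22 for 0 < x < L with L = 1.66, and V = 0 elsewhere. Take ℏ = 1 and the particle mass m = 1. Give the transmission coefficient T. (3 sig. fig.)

Since E < U₀ the interior solution is evanescent with decay constant κ = √(2m(U₀ − E))/ℏ = 2.642.
κL = 4.386, sinh(κL) = 40.14.
Matching ψ, ψ′ at both faces gives T = [1 + U₀² sinh²(κL) / (4E(U₀ − E))]⁻¹ = 1/1819 = 0.000550.

T = 0.000550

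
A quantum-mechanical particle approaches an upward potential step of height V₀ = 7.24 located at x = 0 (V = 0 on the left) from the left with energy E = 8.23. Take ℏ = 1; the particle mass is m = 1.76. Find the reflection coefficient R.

R = 0.235

The wavenumbers are k₁ = √(2mE)/ℏ = 5.382 on the left and k₂ = √(2m(E − V₀))/ℏ = 1.867 on the right.
Matching ψ and ψ′ at x = 0 gives r = (k₁ − k₂)/(k₁ + k₂), so R = r² = 0.2352 and T = 1 − R = 0.7648.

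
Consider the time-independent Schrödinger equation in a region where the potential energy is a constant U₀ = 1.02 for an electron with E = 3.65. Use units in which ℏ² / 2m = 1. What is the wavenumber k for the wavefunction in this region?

With E > U₀ the solution is oscillatory, ψ ∝ e^{±ikx} with k = √(2m(E − U₀))/ℏ.
k = √(2 × 0.5 × 2.63) = 1.622.

k = 1.62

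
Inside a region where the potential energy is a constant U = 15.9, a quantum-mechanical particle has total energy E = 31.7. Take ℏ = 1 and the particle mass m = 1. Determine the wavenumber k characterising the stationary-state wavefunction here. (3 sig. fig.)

k = 5.62

With E > U the solution is oscillatory, ψ ∝ e^{±ikx} with k = √(2m(E − U))/ℏ.
k = √(2 × 1 × 15.8) = 5.621.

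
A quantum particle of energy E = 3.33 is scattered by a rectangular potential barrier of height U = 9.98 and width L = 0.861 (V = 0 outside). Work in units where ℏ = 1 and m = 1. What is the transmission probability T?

E < U: inside the barrier ψ ∝ e^{±κx} with κ = √(2m(U − E))/ℏ = 3.647.
κL = 3.140, sinh(κL) = 11.53.
The exact tunnelling result is T⁻¹ = 1 + U² sinh²(κL) / [4E(U − E)] = 150.5, so T = 0.00664.

T = 0.00664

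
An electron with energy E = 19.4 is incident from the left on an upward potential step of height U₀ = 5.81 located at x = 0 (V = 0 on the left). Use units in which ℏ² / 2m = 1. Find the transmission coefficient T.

The wavenumbers are k₁ = √(2mE)/ℏ = 4.405 on the left and k₂ = √(2m(E − U₀))/ℏ = 3.686 on the right.
Matching ψ and ψ′ at x = 0 gives r = (k₁ − k₂)/(k₁ + k₂), so R = r² = 0.007877 and T = 1 − R = 0.9921.

T = 0.992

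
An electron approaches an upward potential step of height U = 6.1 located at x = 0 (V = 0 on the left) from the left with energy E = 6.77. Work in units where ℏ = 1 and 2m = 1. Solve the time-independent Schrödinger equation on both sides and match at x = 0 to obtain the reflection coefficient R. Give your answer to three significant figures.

R = 0.272

On each side the TISE gives plane waves with k = √(2m(E − V))/ℏ: k₁ = √(2·½·6.77) = 2.602, k₂ = √(2·½·0.67) = 0.8185.
Matching ψ and ψ′ at x = 0 gives r = (k₁ − k₂)/(k₁ + k₂), so R = r² = 0.2718 and T = 1 − R = 0.7282.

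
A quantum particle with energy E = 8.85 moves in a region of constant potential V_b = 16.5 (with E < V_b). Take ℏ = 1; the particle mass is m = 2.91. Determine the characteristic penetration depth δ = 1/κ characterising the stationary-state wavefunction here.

δ = 0.150

Since E < V_b the TISE in this region is ψ'' = κ²ψ with κ = √(2m(V_b − E))/ℏ.
κ = √(2 × 2.91 × 7.65) = 6.673. The penetration depth is δ = 1/κ = 0.150.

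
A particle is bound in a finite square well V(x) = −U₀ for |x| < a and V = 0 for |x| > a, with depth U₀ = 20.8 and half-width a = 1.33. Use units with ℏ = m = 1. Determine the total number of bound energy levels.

Define the well-strength parameter z₀ = (a/ℏ)√(2mU₀) = 1.33 × √(2·1·20.8) = 8.578.
A new bound state (alternating even/odd) appears each time z₀ passes a multiple of π/2, so N = ⌊2z₀/π⌋ + 1 = ⌊5.461⌋ + 1 = 6.

N = 6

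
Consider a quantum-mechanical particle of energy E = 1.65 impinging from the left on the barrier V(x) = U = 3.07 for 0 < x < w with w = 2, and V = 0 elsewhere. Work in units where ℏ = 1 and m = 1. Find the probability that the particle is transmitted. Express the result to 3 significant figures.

E < U: inside the barrier ψ ∝ e^{±κx} with κ = √(2m(U − E))/ℏ = 1.685.
κw = 3.370, sinh(κw) = 14.53.
The exact tunnelling result is T⁻¹ = 1 + U² sinh²(κw) / [4E(U − E)] = 213.3, so T = 0.00469.

T = 0.00469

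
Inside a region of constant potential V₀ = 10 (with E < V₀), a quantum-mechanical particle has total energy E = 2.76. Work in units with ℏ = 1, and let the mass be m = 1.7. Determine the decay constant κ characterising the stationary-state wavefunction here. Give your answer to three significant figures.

Since E < V₀ the TISE in this region is ψ'' = κ²ψ with κ = √(2m(V₀ − E))/ℏ.
κ = √(2 × 1.7 × 7.24) = 4.961.

κ = 4.96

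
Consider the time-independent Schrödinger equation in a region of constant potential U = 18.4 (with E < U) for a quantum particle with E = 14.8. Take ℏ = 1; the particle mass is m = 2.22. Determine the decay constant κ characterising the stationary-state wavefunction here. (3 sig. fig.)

Since E < U the TISE in this region is ψ'' = κ²ψ with κ = √(2m(U − E))/ℏ.
κ = √(2 × 2.22 × 3.6) = 3.998.

κ = 4.00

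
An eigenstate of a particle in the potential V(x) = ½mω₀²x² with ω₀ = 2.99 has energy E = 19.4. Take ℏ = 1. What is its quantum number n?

n = 6

E_n = ℏω₀(n + ½) ⇒ n = E/(ℏω₀) − ½ = 19.4/2.99 − 0.5 = 5.988 → n = 6.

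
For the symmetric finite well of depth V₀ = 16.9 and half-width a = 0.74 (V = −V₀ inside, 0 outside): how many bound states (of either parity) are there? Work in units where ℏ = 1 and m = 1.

N = 3

The dimensionless depth is z₀ = a√(2mV₀)/ℏ = 0.74 × √(33.80) = 4.302.
The even/odd transcendental equations gain one root per π/2 in z₀, giving N = 1 + ⌊2z₀/π⌋ = 1 + ⌊2.739⌋ = 3.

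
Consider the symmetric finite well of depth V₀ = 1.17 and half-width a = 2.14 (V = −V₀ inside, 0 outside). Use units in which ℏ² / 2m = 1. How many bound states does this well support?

N = 2

The dimensionless depth is z₀ = a√(2mV₀)/ℏ = 2.14 × √(1.170) = 2.315.
A new bound state (alternating even/odd) appears each time z₀ passes a multiple of π/2, so N = ⌊2z₀/π⌋ + 1 = ⌊1.474⌋ + 1 = 2.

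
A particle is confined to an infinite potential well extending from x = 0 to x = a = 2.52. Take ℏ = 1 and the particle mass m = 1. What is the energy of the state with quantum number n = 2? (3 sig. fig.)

Requiring ψ(0) = ψ(a) = 0 quantises k = nπ/a, hence E_n = ℏ²k²/2m = n²π²ℏ²/(2ma²).
E_2 = 2² × π² / (2 × 1 × 2.52²) = 3.108.

E = 3.11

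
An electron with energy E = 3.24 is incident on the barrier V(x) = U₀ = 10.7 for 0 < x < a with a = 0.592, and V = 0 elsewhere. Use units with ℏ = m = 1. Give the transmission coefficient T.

T = 0.0344

E < U₀: inside the barrier ψ ∝ e^{±κx} with κ = √(2m(U₀ − E))/ℏ = 3.863.
κa = 2.287, sinh(κa) = 4.870.
The exact tunnelling result is T⁻¹ = 1 + U₀² sinh²(κa) / [4E(U₀ − E)] = 29.09, so T = 0.0344.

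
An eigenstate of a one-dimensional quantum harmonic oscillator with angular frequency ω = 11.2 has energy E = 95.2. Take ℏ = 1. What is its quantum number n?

E_n = ℏω(n + ½) ⇒ n = E/(ℏω) − ½ = 95.2/11.2 − 0.5 = 8.000 → n = 8.

n = 8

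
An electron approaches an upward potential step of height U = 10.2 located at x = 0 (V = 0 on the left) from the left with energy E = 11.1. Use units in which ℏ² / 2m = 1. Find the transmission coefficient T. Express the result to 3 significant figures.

On each side the TISE gives plane waves with k = √(2m(E − V))/ℏ: k₁ = √(2·½·11.1) = 3.332, k₂ = √(2·½·0.9) = 0.9487.
Continuity of ψ and ψ′ at the step yields the reflection amplitude r = (k₁ − k₂)/(k₁ + k₂) = 0.5567; thus R = |r|² = 0.3099, T = 0.6901.

T = 0.690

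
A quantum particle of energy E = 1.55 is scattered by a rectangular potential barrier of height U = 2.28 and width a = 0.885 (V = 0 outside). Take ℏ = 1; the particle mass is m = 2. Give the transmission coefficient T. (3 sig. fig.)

Since E < U the interior solution is evanescent with decay constant κ = √(2m(U − E))/ℏ = 1.709.
κa = 1.512, sinh(κa) = 2.158.
Matching ψ, ψ′ at both faces gives T = [1 + U² sinh²(κa) / (4E(U − E))]⁻¹ = 1/6.351 = 0.157.

T = 0.157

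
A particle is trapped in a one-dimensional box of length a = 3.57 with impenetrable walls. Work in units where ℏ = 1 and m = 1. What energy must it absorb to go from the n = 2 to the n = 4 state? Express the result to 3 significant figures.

E_n = n²π²ℏ²/(2ma²), so ΔE = (4² − 2²) π²ℏ²/(2ma²).
ΔE = 12 × π² / (2 × 1 × 3.57²) = 4.646.

ΔE = 4.65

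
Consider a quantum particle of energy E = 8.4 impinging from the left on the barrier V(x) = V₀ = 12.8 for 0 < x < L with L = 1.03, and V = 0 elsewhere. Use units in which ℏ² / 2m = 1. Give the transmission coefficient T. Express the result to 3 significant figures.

E < V₀: inside the barrier ψ ∝ e^{±κx} with κ = √(2m(V₀ − E))/ℏ = 2.098.
κL = 2.161, sinh(κL) = 4.280.
Matching ψ, ψ′ at both faces gives T = [1 + V₀² sinh²(κL) / (4E(V₀ − E))]⁻¹ = 1/21.30 = 0.0469.

T = 0.0469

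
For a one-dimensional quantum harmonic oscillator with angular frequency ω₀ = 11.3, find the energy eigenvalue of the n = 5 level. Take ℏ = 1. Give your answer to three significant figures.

E = 62.2

Using E_n = (n + ½)ℏω₀: E_5 = 5.5 × 11.3 = 62.15.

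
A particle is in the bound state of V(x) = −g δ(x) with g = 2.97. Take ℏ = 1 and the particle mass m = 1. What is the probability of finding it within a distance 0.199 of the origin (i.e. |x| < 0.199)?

P = 0.693

The normalised bound state is ψ = √κ e^{−κ|x|} with κ = mg/ℏ² = 2.970.
P(|x| < d) = ∫_{−d}^{d} κ e^{−2κ|x|} dx = 1 − e^{−2κd} = 1 − e^{−1.182} = 0.6934.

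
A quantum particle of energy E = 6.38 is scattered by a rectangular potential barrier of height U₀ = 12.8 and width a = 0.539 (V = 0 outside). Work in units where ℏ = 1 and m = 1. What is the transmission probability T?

T = 0.0806

Since E < U₀ the interior solution is evanescent with decay constant κ = √(2m(U₀ − E))/ℏ = 3.583.
κa = 1.931, sinh(κa) = 3.377.
The exact tunnelling result is T⁻¹ = 1 + U₀² sinh²(κa) / [4E(U₀ − E)] = 12.40, so T = 0.0806.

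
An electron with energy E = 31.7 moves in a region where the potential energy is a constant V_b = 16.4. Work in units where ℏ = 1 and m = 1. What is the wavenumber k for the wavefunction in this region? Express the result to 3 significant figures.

k = 5.53

With E > V_b the solution is oscillatory, ψ ∝ e^{±ikx} with k = √(2m(E − V_b))/ℏ.
k = √(2 × 1 × 15.3) = 5.532.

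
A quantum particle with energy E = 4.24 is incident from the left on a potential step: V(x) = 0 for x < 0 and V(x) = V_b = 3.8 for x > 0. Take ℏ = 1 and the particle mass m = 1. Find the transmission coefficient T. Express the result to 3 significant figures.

On each side the TISE gives plane waves with k = √(2m(E − V))/ℏ: k₁ = √(2·1·4.24) = 2.912, k₂ = √(2·1·0.44) = 0.9381.
Continuity of ψ and ψ′ at the step yields the reflection amplitude r = (k₁ − k₂)/(k₁ + k₂) = 0.5127; thus R = |r|² = 0.2629, T = 0.7371.

T = 0.737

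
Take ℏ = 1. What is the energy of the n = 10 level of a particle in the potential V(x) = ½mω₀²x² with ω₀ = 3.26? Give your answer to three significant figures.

Using E_n = (n + ½)ℏω₀: E_10 = 10.5 × 3.26 = 34.23.

E = 34.2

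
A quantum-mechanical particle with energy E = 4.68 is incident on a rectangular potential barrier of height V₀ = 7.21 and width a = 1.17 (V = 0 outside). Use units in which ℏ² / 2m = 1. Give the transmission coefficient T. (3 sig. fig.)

T = 0.0847

E < V₀: inside the barrier ψ ∝ e^{±κx} with κ = √(2m(V₀ − E))/ℏ = 1.591.
κa = 1.861, sinh(κa) = 3.137.
Matching ψ, ψ′ at both faces gives T = [1 + V₀² sinh²(κa) / (4E(V₀ − E))]⁻¹ = 1/11.80 = 0.0847.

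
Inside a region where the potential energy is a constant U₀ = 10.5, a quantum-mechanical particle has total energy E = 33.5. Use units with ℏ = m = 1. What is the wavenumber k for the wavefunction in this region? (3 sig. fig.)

k = 6.78

With E > U₀ the solution is oscillatory, ψ ∝ e^{±ikx} with k = √(2m(E − U₀))/ℏ.
k = √(2 × 1 × 23) = 6.782.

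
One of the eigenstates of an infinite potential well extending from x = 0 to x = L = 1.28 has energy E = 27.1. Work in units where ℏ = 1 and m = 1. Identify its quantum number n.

For an infinite well E_n = n²π²ℏ²/(2mL²), so n = (L/πℏ)√(2mE).
n = (1.28/π) × √(2 × 1 × 27.1) = 3.000 → n = 3.

n = 3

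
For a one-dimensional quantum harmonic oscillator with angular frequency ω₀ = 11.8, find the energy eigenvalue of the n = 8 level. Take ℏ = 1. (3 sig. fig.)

Using E_n = (n + ½)ℏω₀: E_8 = 8.5 × 11.8 = 100.3.

E = 100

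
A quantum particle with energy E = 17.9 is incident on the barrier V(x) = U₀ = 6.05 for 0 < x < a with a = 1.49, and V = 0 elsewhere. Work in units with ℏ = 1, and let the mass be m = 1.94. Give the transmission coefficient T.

T = 0.983

E > U₀: inside the barrier k₂ = √(2m(E − U₀))/ℏ = 6.781, k₂a = 10.10.
T = [1 + U₀² sin²(k₂a) / (4E(E − U₀))]⁻¹ = 1/1.017 = 0.983.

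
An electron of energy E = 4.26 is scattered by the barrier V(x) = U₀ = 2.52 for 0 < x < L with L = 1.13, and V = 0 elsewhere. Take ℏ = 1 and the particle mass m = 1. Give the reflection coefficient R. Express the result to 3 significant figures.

E > U₀: inside the barrier k₂ = √(2m(E − U₀))/ℏ = 1.865, k₂L = 2.108.
Matching at both interfaces gives T⁻¹ = 1 + U₀² sin²(k₂L) / [4E(E − U₀)] = 1.158, hence T = 0.863.
R = 1 − T = 0.137.

R = 0.137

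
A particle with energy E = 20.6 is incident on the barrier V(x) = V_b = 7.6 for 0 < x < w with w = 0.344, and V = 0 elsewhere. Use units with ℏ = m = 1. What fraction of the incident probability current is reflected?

R = 0.0495

Above the barrier the interior wavenumber is k₂ = √(2m(E − V_b))/ℏ = 5.099, giving phase k₂w = 1.754.
Matching at both interfaces gives T⁻¹ = 1 + V_b² sin²(k₂w) / [4E(E − V_b)] = 1.052, hence T = 0.950.
R = 1 − T = 0.0495.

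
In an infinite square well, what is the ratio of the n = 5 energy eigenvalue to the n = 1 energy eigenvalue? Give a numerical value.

Since E_n ∝ n², the ratio is (5/1)² = 25.

25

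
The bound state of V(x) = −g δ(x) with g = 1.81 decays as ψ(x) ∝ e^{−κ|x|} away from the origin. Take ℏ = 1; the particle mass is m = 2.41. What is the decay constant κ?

κ = 4.36

Integrate −(ℏ²/2m)ψ'' − gδ(x)ψ = Eψ from −ε to +ε: the ψ'' term gives ψ'(0⁺) − ψ'(0⁻) and the δ term gives −(2mg/ℏ²)ψ(0).
With ψ ∝ e^{−κ|x|} this yields −2κ = −2mg/ℏ², so κ = mg/ℏ² = 4.362.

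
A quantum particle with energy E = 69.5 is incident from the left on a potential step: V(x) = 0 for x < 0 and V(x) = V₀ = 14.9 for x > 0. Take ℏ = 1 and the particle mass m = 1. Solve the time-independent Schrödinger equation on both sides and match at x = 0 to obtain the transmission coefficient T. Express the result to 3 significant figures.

T = 0.996

The wavenumbers are k₁ = √(2mE)/ℏ = 11.79 on the left and k₂ = √(2m(E − V₀))/ℏ = 10.45 on the right.
Matching ψ and ψ′ at x = 0 gives r = (k₁ − k₂)/(k₁ + k₂), so R = r² = 0.003630 and T = 1 − R = 0.9964.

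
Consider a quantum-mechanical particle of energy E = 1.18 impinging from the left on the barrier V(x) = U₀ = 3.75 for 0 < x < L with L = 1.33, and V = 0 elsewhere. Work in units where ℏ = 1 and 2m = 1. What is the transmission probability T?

Since E < U₀ the interior solution is evanescent with decay constant κ = √(2m(U₀ − E))/ℏ = 1.603.
κL = 2.132, sinh(κL) = 4.157.
The exact tunnelling result is T⁻¹ = 1 + U₀² sinh²(κL) / [4E(U₀ − E)] = 21.04, so T = 0.0475.

T = 0.0475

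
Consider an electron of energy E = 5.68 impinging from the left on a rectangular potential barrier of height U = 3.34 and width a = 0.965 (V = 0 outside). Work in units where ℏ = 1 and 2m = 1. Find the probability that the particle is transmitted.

T = 0.828

E > U: inside the barrier k₂ = √(2m(E − U))/ℏ = 1.530, k₂a = 1.476.
Matching at both interfaces gives T⁻¹ = 1 + U² sin²(k₂a) / [4E(E − U)] = 1.208, hence T = 0.828.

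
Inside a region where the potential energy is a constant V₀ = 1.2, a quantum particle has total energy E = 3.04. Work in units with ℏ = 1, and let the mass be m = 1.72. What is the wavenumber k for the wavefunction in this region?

k = 2.52

With E > V₀ the solution is oscillatory, ψ ∝ e^{±ikx} with k = √(2m(E − V₀))/ℏ.
k = √(2 × 1.72 × 1.84) = 2.516.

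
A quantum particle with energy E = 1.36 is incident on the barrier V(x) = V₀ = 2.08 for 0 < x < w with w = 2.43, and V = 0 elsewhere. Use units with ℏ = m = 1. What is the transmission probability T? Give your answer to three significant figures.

T = 0.0106

Since E < V₀ the interior solution is evanescent with decay constant κ = √(2m(V₀ − E))/ℏ = 1.200.
κw = 2.916, sinh(κw) = 9.207.
The exact tunnelling result is T⁻¹ = 1 + V₀² sinh²(κw) / [4E(V₀ − E)] = 94.62, so T = 0.0106.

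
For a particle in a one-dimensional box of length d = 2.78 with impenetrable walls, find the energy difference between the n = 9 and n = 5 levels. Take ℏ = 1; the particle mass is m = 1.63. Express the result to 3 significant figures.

E_n = n²π²ℏ²/(2md²), so ΔE = (9² − 5²) π²ℏ²/(2md²).
ΔE = 56 × π² / (2 × 1.63 × 2.78²) = 21.94.

ΔE = 21.9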